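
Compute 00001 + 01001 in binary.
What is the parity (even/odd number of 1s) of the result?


00001 = 1
01001 = 9
Sum = 10 = 1010
1s count = 2

even parity (2 ones in 1010)


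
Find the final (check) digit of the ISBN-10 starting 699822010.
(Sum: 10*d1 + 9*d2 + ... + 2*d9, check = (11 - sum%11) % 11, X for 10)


Weighted sum: 294
294 mod 11 = 8

Check digit: 3


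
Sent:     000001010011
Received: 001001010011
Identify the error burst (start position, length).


XOR: 001000000000

Burst at position 2, length 1


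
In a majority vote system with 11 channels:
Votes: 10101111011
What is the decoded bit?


Ones: 8 out of 11
Threshold: 6

1 (8/11 voted 1)


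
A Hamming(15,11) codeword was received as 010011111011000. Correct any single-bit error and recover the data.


Syndrome = 0: no error detected

Data: 01111011000 (no errors)


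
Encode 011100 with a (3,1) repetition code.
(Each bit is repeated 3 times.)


Each bit -> 3 copies

000111111111000000


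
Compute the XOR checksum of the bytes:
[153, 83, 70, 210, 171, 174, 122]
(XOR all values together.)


XOR chain: 153 ^ 83 ^ 70 ^ 210 ^ 171 ^ 174 ^ 122 = 33

33


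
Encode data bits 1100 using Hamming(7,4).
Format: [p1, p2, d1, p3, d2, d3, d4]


Parity bits: p1=0, p2=1, p3=1

0111100


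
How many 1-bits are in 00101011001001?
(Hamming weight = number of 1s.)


Counting 1s in 00101011001001

6


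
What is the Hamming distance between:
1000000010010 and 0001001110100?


XOR: 1001001100110
Count of 1s: 6

6


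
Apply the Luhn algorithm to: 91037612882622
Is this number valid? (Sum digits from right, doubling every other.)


Luhn sum = 59
59 mod 10 = 9

Invalid (Luhn sum mod 10 = 9)


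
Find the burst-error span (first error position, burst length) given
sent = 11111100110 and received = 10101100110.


XOR: 01010000000

Burst at position 1, length 3


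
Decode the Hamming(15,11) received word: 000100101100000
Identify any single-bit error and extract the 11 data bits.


Syndrome = 0: no error detected

Data: 00011100000 (no errors)


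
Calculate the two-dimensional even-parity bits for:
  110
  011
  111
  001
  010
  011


Row parities: 001110
Column parities: 010

Row P: 001110, Col P: 010, Corner: 1


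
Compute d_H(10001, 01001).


XOR: 11000
Count of 1s: 2

2


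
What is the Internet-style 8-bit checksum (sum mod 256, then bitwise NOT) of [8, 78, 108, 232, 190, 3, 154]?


Sum = 773 mod 256 = 5
Complement = 250

250


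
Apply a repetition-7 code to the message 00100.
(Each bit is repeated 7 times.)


Each bit -> 7 copies

00000000000000111111100000000000000


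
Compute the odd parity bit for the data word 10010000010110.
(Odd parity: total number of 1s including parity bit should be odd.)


Number of 1s in data: 5
Parity bit: 0

0


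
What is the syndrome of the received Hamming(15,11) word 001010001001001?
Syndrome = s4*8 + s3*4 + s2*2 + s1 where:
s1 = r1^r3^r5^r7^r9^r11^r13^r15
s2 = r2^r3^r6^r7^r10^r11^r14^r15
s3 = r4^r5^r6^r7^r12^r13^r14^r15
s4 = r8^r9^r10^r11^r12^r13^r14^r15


s1=0, s2=0, s3=1, s4=1

Syndrome = 12 (error at position 12)


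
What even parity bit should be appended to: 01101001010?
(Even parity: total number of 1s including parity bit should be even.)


Number of 1s in data: 5
Parity bit: 1

1


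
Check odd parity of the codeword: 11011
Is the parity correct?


Number of 1s: 4

No, parity error (4 ones)


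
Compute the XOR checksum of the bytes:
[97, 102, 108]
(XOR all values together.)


XOR chain: 97 ^ 102 ^ 108 = 107

107


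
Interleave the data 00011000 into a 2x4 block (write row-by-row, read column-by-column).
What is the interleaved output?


Matrix:
  0001
  1000
Read columns: 01000010

01000010


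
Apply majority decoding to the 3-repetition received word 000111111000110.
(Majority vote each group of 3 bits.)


Groups: 000, 111, 111, 000, 110
Majority votes: 01101

01101


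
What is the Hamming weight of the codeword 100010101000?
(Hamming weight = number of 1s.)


Counting 1s in 100010101000

4


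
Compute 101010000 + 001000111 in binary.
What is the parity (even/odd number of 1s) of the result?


101010000 = 336
001000111 = 71
Sum = 407 = 110010111
1s count = 6

even parity (6 ones in 110010111)


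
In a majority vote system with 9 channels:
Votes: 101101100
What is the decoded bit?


Ones: 5 out of 9
Threshold: 5

1 (5/9 voted 1)


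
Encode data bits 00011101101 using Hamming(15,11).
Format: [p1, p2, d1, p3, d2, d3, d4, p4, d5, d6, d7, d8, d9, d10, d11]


Parity bits: p1=0, p2=1, p3=0, p4=1

010000111101101


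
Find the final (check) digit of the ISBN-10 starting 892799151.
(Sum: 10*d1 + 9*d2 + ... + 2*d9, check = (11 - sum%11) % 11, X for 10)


Weighted sum: 346
346 mod 11 = 5

Check digit: 6


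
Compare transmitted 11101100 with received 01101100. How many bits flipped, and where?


XOR: 10000000

1 error(s) at position(s): 0


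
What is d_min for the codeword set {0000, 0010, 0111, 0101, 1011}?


Comparing all pairs, minimum distance: 1
Can detect 0 errors, correct 0 errors

1


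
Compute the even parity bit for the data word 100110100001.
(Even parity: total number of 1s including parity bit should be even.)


Number of 1s in data: 5
Parity bit: 1

1


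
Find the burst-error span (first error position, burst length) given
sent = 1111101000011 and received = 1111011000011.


XOR: 0000110000000

Burst at position 4, length 2


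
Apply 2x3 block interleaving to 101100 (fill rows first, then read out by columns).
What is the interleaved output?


Matrix:
  101
  100
Read columns: 110010

110010


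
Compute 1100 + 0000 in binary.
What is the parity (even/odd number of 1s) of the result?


1100 = 12
0000 = 0
Sum = 12 = 1100
1s count = 2

even parity (2 ones in 1100)


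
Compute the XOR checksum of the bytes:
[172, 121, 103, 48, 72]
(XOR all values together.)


XOR chain: 172 ^ 121 ^ 103 ^ 48 ^ 72 = 202

202


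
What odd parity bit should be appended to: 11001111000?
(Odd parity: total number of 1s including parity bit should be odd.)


Number of 1s in data: 6
Parity bit: 1

1


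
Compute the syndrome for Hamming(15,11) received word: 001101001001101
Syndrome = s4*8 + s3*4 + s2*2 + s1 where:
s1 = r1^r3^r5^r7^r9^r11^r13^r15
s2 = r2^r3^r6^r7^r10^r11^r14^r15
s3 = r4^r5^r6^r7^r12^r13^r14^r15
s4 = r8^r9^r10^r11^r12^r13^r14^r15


s1=0, s2=1, s3=1, s4=0

Syndrome = 6 (error at position 6)


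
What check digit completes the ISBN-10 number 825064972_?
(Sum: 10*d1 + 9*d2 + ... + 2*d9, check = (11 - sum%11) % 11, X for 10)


Weighted sum: 255
255 mod 11 = 2

Check digit: 9


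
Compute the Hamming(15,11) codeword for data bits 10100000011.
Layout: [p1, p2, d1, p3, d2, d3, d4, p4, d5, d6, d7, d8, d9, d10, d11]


Parity bits: p1=0, p2=0, p3=1, p4=0

001101000000011


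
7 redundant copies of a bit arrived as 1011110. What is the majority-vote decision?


Ones: 5 out of 7
Threshold: 4

1 (5/7 voted 1)


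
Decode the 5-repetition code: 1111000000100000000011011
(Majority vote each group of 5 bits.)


Groups: 11110, 00000, 10000, 00000, 11011
Majority votes: 10001

10001


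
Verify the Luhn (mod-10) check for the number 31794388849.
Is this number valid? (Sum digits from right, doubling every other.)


Luhn sum = 71
71 mod 10 = 1

Invalid (Luhn sum mod 10 = 1)


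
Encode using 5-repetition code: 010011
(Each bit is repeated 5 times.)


Each bit -> 5 copies

000001111100000000001111111111


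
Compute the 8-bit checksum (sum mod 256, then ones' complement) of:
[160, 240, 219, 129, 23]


Sum = 771 mod 256 = 3
Complement = 252

252


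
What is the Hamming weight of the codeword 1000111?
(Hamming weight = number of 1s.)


Counting 1s in 1000111

4


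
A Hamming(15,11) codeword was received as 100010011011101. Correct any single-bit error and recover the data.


Syndrome = 0: no error detected

Data: 01001011101 (no errors)


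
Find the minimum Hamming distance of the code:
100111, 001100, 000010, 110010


Comparing all pairs, minimum distance: 2
Can detect 1 errors, correct 0 errors

2


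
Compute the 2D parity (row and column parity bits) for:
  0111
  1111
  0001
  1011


Row parities: 1011
Column parities: 0010

Row P: 1011, Col P: 0010, Corner: 1


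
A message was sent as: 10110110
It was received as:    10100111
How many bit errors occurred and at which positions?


XOR: 00010001

2 error(s) at position(s): 3, 7


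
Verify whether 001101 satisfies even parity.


Number of 1s: 3

No, parity error (3 ones)


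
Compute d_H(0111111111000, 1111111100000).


XOR: 1000000011000
Count of 1s: 3

3


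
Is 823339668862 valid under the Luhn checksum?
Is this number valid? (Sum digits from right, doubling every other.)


Luhn sum = 62
62 mod 10 = 2

Invalid (Luhn sum mod 10 = 2)


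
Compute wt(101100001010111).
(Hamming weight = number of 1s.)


Counting 1s in 101100001010111

8


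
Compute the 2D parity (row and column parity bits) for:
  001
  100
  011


Row parities: 110
Column parities: 110

Row P: 110, Col P: 110, Corner: 0


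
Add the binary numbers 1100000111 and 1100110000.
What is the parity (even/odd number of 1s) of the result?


1100000111 = 775
1100110000 = 816
Sum = 1591 = 11000110111
1s count = 7

odd parity (7 ones in 11000110111)


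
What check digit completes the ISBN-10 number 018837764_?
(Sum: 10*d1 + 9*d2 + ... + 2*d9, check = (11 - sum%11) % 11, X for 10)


Weighted sum: 236
236 mod 11 = 5

Check digit: 6


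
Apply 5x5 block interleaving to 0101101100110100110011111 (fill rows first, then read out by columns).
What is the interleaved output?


Matrix:
  01011
  01100
  11010
  01100
  11111
Read columns: 0010111111010111010110001

0010111111010111010110001


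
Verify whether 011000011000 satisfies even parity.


Number of 1s: 4

Yes, parity is correct (4 ones)


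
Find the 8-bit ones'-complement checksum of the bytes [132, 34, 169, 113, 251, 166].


Sum = 865 mod 256 = 97
Complement = 158

158


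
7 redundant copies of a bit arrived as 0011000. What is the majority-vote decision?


Ones: 2 out of 7
Threshold: 4

0 (2/7 voted 1)


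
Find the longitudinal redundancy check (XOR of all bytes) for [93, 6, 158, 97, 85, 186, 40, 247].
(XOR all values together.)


XOR chain: 93 ^ 6 ^ 158 ^ 97 ^ 85 ^ 186 ^ 40 ^ 247 = 148

148


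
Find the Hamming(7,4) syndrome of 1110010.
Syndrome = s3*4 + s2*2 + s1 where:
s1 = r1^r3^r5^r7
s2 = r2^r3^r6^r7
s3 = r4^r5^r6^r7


s1=0, s2=1, s3=1

Syndrome = 6 (error at position 6)


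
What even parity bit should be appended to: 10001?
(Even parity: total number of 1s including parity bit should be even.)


Number of 1s in data: 2
Parity bit: 0

0


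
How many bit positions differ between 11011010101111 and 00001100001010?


XOR: 11010110100101
Count of 1s: 8

8


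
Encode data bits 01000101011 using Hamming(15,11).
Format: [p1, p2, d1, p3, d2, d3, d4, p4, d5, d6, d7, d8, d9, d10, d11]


Parity bits: p1=0, p2=1, p3=0, p4=0

010010000101011


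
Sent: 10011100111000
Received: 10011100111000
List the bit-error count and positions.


XOR: 00000000000000

0 errors (received matches sent)


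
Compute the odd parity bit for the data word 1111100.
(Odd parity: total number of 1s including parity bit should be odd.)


Number of 1s in data: 5
Parity bit: 0

0


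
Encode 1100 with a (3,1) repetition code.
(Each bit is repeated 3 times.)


Each bit -> 3 copies

111111000000


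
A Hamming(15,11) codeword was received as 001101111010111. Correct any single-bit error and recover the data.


Syndrome = 0: no error detected

Data: 10111010111 (no errors)


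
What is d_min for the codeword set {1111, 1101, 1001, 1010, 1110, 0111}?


Comparing all pairs, minimum distance: 1
Can detect 0 errors, correct 0 errors

1


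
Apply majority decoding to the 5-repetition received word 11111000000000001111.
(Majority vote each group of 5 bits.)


Groups: 11111, 00000, 00000, 01111
Majority votes: 1001

1001


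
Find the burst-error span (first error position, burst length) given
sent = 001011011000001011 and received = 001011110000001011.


XOR: 000000101000000000

Burst at position 6, length 3


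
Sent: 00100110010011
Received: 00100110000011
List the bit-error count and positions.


XOR: 00000000010000

1 error(s) at position(s): 9


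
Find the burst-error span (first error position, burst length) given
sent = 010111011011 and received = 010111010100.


XOR: 000000001111

Burst at position 8, length 4


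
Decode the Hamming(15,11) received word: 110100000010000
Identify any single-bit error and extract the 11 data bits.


Syndrome = 12: error at position 12

Data: 00000011000 (corrected bit 12)


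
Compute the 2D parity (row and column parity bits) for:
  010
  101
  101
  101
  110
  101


Row parities: 100000
Column parities: 100

Row P: 100000, Col P: 100, Corner: 1


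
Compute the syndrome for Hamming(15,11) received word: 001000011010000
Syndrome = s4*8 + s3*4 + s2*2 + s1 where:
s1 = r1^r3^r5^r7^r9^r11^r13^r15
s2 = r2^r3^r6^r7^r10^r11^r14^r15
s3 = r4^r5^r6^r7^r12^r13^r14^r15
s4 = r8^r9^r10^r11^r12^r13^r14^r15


s1=1, s2=0, s3=0, s4=1

Syndrome = 9 (error at position 9)


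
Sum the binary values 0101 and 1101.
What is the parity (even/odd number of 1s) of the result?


0101 = 5
1101 = 13
Sum = 18 = 10010
1s count = 2

even parity (2 ones in 10010)


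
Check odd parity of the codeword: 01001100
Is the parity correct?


Number of 1s: 3

Yes, parity is correct (3 ones)


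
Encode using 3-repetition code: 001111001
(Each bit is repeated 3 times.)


Each bit -> 3 copies

000000111111111111000000111


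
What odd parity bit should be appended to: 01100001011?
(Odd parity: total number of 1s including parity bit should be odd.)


Number of 1s in data: 5
Parity bit: 0

0


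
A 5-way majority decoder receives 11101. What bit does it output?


Ones: 4 out of 5
Threshold: 3

1 (4/5 voted 1)


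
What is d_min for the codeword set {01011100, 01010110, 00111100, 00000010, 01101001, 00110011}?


Comparing all pairs, minimum distance: 2
Can detect 1 errors, correct 0 errors

2


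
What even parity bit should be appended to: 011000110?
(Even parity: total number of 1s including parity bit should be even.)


Number of 1s in data: 4
Parity bit: 0

0


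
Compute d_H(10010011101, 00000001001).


XOR: 10010010100
Count of 1s: 4

4


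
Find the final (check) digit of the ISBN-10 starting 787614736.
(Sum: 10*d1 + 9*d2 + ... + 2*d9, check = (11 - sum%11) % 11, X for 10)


Weighted sum: 315
315 mod 11 = 7

Check digit: 4


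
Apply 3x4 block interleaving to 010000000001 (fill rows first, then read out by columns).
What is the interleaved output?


Matrix:
  0100
  0000
  0001
Read columns: 000100000001

000100000001


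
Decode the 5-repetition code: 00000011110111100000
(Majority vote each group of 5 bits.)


Groups: 00000, 01111, 01111, 00000
Majority votes: 0110

0110


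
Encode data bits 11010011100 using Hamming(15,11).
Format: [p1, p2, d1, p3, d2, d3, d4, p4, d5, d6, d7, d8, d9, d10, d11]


Parity bits: p1=1, p2=1, p3=0, p4=1

111010110011100


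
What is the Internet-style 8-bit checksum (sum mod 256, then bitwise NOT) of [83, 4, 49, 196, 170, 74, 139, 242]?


Sum = 957 mod 256 = 189
Complement = 66

66


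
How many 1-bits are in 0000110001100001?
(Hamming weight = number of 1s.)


Counting 1s in 0000110001100001

5


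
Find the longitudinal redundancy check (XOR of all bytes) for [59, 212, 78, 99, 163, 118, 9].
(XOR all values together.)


XOR chain: 59 ^ 212 ^ 78 ^ 99 ^ 163 ^ 118 ^ 9 = 30

30


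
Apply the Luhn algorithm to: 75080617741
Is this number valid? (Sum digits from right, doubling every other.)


Luhn sum = 40
40 mod 10 = 0

Valid (Luhn sum mod 10 = 0)


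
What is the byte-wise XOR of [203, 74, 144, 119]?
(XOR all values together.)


XOR chain: 203 ^ 74 ^ 144 ^ 119 = 102

102


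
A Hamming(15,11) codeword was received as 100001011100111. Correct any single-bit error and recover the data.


Syndrome = 0: no error detected

Data: 00101100111 (no errors)


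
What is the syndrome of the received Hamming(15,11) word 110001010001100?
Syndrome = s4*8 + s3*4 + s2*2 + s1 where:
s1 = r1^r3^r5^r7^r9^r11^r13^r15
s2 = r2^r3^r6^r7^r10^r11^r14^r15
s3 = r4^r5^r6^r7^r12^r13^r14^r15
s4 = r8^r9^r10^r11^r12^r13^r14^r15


s1=0, s2=0, s3=1, s4=1

Syndrome = 12 (error at position 12)


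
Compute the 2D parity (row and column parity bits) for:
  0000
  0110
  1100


Row parities: 000
Column parities: 1010

Row P: 000, Col P: 1010, Corner: 0


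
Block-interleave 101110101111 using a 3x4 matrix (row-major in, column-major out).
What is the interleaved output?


Matrix:
  1011
  1010
  1111
Read columns: 111001111101

111001111101


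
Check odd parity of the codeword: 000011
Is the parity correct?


Number of 1s: 2

No, parity error (2 ones)


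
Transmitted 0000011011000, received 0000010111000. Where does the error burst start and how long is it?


XOR: 0000001100000

Burst at position 6, length 2


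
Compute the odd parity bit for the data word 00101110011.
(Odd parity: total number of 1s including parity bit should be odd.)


Number of 1s in data: 6
Parity bit: 1

1


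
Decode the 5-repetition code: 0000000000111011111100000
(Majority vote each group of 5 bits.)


Groups: 00000, 00000, 11101, 11111, 00000
Majority votes: 00110

00110


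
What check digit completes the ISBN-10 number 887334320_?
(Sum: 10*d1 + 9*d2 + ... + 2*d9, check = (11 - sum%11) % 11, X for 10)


Weighted sum: 285
285 mod 11 = 10

Check digit: 1


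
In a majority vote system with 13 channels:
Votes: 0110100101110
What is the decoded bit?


Ones: 7 out of 13
Threshold: 7

1 (7/13 voted 1)


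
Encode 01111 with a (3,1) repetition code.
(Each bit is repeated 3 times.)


Each bit -> 3 copies

000111111111111


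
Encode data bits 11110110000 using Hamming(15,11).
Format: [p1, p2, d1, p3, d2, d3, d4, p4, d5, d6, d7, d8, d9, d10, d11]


Parity bits: p1=0, p2=1, p3=1, p4=0

011111100110000


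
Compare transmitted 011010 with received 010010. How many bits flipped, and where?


XOR: 001000

1 error(s) at position(s): 2


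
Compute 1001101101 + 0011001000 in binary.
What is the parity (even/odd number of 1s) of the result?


1001101101 = 621
0011001000 = 200
Sum = 821 = 1100110101
1s count = 6

even parity (6 ones in 1100110101)


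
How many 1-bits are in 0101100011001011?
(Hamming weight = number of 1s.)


Counting 1s in 0101100011001011

8


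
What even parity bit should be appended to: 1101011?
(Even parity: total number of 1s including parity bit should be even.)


Number of 1s in data: 5
Parity bit: 1

1


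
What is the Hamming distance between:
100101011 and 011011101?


XOR: 111110110
Count of 1s: 7

7


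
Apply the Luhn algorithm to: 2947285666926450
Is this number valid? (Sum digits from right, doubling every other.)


Luhn sum = 75
75 mod 10 = 5

Invalid (Luhn sum mod 10 = 5)


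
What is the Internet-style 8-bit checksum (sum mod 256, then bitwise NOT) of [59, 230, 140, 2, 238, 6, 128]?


Sum = 803 mod 256 = 35
Complement = 220

220


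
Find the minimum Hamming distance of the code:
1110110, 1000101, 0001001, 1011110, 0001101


Comparing all pairs, minimum distance: 1
Can detect 0 errors, correct 0 errors

1


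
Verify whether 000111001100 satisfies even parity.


Number of 1s: 5

No, parity error (5 ones)


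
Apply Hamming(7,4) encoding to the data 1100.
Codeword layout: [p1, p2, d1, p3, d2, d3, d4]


Parity bits: p1=0, p2=1, p3=1

0111100


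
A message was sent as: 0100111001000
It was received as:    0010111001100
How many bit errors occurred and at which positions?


XOR: 0110000000100

3 error(s) at position(s): 1, 2, 10


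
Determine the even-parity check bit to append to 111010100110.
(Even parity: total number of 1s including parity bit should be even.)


Number of 1s in data: 7
Parity bit: 1

1


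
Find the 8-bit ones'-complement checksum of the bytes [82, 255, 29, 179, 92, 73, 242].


Sum = 952 mod 256 = 184
Complement = 71

71


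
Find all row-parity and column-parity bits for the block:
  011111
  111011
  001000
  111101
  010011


Row parities: 11111
Column parities: 000010

Row P: 11111, Col P: 000010, Corner: 1


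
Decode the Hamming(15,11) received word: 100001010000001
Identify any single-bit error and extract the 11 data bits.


Syndrome = 0: no error detected

Data: 00100000001 (no errors)


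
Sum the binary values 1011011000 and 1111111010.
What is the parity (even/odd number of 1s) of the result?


1011011000 = 728
1111111010 = 1018
Sum = 1746 = 11011010010
1s count = 6

even parity (6 ones in 11011010010)


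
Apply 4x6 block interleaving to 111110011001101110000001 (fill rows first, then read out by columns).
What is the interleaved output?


Matrix:
  111110
  011001
  101110
  000001
Read columns: 101011001110101010100101

101011001110101010100101


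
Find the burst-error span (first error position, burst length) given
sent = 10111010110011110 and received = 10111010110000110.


XOR: 00000000000011000

Burst at position 12, length 2


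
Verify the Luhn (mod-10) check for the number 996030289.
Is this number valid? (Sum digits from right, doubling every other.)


Luhn sum = 45
45 mod 10 = 5

Invalid (Luhn sum mod 10 = 5)


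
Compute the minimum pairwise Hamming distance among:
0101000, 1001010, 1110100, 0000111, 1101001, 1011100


Comparing all pairs, minimum distance: 2
Can detect 1 errors, correct 0 errors

2


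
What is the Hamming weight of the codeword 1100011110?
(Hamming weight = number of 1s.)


Counting 1s in 1100011110

6


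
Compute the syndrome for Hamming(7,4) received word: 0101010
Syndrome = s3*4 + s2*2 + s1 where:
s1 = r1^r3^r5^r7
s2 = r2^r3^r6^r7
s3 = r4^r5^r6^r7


s1=0, s2=0, s3=0

Syndrome = 0 (no error)


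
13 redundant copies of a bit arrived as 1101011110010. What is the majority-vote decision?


Ones: 8 out of 13
Threshold: 7

1 (8/13 voted 1)


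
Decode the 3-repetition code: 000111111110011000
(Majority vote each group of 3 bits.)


Groups: 000, 111, 111, 110, 011, 000
Majority votes: 011110

011110


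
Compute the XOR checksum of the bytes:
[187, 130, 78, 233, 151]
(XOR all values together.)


XOR chain: 187 ^ 130 ^ 78 ^ 233 ^ 151 = 9

9


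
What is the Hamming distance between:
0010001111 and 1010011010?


XOR: 1000010101
Count of 1s: 4

4


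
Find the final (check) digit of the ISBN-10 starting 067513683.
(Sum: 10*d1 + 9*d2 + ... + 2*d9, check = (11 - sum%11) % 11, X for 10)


Weighted sum: 220
220 mod 11 = 0

Check digit: 0


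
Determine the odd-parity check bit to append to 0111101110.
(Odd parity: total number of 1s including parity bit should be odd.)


Number of 1s in data: 7
Parity bit: 0

0


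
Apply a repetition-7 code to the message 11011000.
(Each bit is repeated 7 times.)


Each bit -> 7 copies

11111111111111000000011111111111111000000000000000000000


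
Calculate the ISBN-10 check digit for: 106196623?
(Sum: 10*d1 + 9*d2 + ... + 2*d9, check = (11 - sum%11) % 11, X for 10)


Weighted sum: 185
185 mod 11 = 9

Check digit: 2


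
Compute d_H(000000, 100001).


XOR: 100001
Count of 1s: 2

2


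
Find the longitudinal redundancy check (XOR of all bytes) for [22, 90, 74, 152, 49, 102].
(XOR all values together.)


XOR chain: 22 ^ 90 ^ 74 ^ 152 ^ 49 ^ 102 = 201

201


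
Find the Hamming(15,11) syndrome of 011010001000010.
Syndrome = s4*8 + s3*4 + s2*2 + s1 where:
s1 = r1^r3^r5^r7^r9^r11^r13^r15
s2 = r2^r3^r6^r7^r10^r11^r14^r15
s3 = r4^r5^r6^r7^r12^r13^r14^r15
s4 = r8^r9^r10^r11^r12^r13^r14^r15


s1=1, s2=1, s3=0, s4=0

Syndrome = 3 (error at position 3)


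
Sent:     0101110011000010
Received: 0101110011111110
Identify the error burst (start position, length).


XOR: 0000000000111100

Burst at position 10, length 4


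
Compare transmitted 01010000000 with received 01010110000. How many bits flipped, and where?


XOR: 00000110000

2 error(s) at position(s): 5, 6


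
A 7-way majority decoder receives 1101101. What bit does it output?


Ones: 5 out of 7
Threshold: 4

1 (5/7 voted 1)


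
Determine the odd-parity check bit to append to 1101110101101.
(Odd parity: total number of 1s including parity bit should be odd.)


Number of 1s in data: 9
Parity bit: 0

0


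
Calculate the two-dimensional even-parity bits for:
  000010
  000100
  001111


Row parities: 110
Column parities: 001001

Row P: 110, Col P: 001001, Corner: 0


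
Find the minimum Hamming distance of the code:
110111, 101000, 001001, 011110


Comparing all pairs, minimum distance: 2
Can detect 1 errors, correct 0 errors

2


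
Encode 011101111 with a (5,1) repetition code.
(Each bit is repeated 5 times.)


Each bit -> 5 copies

000001111111111111110000011111111111111111111


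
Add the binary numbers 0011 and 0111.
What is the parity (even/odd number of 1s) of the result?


0011 = 3
0111 = 7
Sum = 10 = 1010
1s count = 2

even parity (2 ones in 1010)


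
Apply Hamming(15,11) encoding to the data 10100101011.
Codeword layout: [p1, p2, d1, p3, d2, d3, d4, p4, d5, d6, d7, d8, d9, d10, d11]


Parity bits: p1=0, p2=1, p3=0, p4=0

011001000101011


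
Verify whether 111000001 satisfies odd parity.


Number of 1s: 4

No, parity error (4 ones)


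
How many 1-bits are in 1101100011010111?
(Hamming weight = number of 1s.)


Counting 1s in 1101100011010111

10


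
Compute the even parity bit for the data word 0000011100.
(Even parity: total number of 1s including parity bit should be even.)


Number of 1s in data: 3
Parity bit: 1

1


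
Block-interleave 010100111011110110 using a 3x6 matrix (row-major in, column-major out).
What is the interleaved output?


Matrix:
  010100
  111011
  110110
Read columns: 011111010101011010

011111010101011010


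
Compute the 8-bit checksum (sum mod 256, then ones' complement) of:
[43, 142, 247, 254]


Sum = 686 mod 256 = 174
Complement = 81

81


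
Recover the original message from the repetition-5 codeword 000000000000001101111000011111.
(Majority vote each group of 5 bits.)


Groups: 00000, 00000, 00001, 10111, 10000, 11111
Majority votes: 000101

000101


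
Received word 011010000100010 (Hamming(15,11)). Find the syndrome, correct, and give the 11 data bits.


Syndrome = 0: no error detected

Data: 11000100010 (no errors)


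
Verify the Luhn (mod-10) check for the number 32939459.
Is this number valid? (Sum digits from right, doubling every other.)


Luhn sum = 43
43 mod 10 = 3

Invalid (Luhn sum mod 10 = 3)


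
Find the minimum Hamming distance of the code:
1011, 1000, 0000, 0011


Comparing all pairs, minimum distance: 1
Can detect 0 errors, correct 0 errors

1


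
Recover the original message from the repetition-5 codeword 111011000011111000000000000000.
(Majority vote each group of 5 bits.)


Groups: 11101, 10000, 11111, 00000, 00000, 00000
Majority votes: 101000

101000


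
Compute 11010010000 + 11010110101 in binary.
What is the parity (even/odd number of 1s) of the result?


11010010000 = 1680
11010110101 = 1717
Sum = 3397 = 110101000101
1s count = 6

even parity (6 ones in 110101000101)


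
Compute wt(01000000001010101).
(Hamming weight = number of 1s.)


Counting 1s in 01000000001010101

5


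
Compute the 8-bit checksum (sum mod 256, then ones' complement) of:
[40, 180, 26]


Sum = 246 mod 256 = 246
Complement = 9

9


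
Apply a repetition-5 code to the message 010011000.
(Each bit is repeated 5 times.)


Each bit -> 5 copies

000001111100000000001111111111000000000000000


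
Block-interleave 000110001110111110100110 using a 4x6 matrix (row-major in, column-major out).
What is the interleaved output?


Matrix:
  000110
  001110
  111110
  100110
Read columns: 001100100110111111110000

001100100110111111110000


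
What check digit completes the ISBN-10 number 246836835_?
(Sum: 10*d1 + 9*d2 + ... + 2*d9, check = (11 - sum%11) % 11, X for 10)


Weighted sum: 259
259 mod 11 = 6

Check digit: 5


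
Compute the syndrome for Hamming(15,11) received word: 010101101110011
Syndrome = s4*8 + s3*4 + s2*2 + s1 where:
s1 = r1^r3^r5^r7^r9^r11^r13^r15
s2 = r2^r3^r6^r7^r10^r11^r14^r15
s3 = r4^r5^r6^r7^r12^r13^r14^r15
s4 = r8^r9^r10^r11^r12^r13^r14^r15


s1=0, s2=1, s3=1, s4=1

Syndrome = 14 (error at position 14)


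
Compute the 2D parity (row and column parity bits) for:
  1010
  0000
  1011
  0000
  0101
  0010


Row parities: 001001
Column parities: 0110

Row P: 001001, Col P: 0110, Corner: 0


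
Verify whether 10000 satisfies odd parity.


Number of 1s: 1

Yes, parity is correct (1 ones)


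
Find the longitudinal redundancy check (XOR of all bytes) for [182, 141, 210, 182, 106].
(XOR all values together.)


XOR chain: 182 ^ 141 ^ 210 ^ 182 ^ 106 = 53

53


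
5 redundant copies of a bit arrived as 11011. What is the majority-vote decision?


Ones: 4 out of 5
Threshold: 3

1 (4/5 voted 1)


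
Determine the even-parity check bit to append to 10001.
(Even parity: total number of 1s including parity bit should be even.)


Number of 1s in data: 2
Parity bit: 0

0


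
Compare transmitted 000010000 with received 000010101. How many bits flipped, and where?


XOR: 000000101

2 error(s) at position(s): 6, 8


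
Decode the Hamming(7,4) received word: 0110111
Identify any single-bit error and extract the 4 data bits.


Syndrome = 5: error at position 5

Data: 1011 (corrected bit 5)


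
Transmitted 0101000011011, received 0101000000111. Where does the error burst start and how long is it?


XOR: 0000000011100

Burst at position 8, length 3


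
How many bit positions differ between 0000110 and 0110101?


XOR: 0110011
Count of 1s: 4

4


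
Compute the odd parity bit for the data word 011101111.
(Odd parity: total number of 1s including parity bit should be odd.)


Number of 1s in data: 7
Parity bit: 0

0


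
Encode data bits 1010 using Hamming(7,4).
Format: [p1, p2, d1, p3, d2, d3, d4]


Parity bits: p1=1, p2=0, p3=1

1011010


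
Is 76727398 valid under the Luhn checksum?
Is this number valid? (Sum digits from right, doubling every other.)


Luhn sum = 43
43 mod 10 = 3

Invalid (Luhn sum mod 10 = 3)


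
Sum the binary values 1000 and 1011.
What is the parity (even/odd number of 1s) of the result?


1000 = 8
1011 = 11
Sum = 19 = 10011
1s count = 3

odd parity (3 ones in 10011)


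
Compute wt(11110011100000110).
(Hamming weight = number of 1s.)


Counting 1s in 11110011100000110

9


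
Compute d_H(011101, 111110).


XOR: 100011
Count of 1s: 3

3


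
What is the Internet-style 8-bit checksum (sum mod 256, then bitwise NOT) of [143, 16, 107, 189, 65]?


Sum = 520 mod 256 = 8
Complement = 247

247


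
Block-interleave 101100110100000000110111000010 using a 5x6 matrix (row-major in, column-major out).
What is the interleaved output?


Matrix:
  101100
  110100
  000000
  110111
  000010
Read columns: 110100101010000110100001100010

110100101010000110100001100010


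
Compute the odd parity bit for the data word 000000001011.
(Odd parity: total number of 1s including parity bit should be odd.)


Number of 1s in data: 3
Parity bit: 0

0


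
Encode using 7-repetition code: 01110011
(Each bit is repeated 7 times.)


Each bit -> 7 copies

00000001111111111111111111110000000000000011111111111111


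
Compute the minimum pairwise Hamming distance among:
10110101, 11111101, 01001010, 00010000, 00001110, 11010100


Comparing all pairs, minimum distance: 2
Can detect 1 errors, correct 0 errors

2


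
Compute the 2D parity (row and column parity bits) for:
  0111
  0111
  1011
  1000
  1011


Row parities: 11111
Column parities: 1000

Row P: 11111, Col P: 1000, Corner: 1


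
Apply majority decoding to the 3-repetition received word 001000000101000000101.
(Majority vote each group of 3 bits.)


Groups: 001, 000, 000, 101, 000, 000, 101
Majority votes: 0001001

0001001


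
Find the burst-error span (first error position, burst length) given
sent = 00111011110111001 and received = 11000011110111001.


XOR: 11111000000000000

Burst at position 0, length 5


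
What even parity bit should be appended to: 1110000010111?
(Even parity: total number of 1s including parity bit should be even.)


Number of 1s in data: 7
Parity bit: 1

1


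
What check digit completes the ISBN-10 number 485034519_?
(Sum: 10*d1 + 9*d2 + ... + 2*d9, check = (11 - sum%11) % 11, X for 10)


Weighted sum: 231
231 mod 11 = 0

Check digit: 0


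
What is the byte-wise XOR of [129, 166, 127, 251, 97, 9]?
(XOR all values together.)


XOR chain: 129 ^ 166 ^ 127 ^ 251 ^ 97 ^ 9 = 203

203


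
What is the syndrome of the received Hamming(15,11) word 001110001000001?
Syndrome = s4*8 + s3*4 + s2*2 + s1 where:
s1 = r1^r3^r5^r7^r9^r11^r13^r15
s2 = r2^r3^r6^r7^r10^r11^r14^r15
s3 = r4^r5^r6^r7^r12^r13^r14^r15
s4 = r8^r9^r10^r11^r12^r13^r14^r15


s1=0, s2=0, s3=1, s4=0

Syndrome = 4 (error at position 4)


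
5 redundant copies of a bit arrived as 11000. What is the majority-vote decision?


Ones: 2 out of 5
Threshold: 3

0 (2/5 voted 1)


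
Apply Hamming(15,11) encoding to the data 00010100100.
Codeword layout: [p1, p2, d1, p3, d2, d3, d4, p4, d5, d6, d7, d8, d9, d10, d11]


Parity bits: p1=0, p2=0, p3=0, p4=0

000000100100100


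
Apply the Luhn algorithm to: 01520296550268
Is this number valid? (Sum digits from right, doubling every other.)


Luhn sum = 40
40 mod 10 = 0

Valid (Luhn sum mod 10 = 0)


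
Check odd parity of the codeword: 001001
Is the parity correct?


Number of 1s: 2

No, parity error (2 ones)


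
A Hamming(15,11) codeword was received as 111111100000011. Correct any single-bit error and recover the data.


Syndrome = 1: error at position 1

Data: 11110000011 (corrected bit 1)


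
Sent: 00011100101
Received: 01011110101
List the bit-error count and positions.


XOR: 01000010000

2 error(s) at position(s): 1, 6


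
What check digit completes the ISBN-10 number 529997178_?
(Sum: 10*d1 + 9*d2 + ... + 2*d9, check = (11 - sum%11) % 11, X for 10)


Weighted sum: 333
333 mod 11 = 3

Check digit: 8


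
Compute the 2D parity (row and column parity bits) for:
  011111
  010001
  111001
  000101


Row parities: 1000
Column parities: 110010

Row P: 1000, Col P: 110010, Corner: 1


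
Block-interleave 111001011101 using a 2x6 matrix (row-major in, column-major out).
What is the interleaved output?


Matrix:
  111001
  011101
Read columns: 101111010011

101111010011


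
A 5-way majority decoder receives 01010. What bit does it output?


Ones: 2 out of 5
Threshold: 3

0 (2/5 voted 1)


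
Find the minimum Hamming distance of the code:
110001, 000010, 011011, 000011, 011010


Comparing all pairs, minimum distance: 1
Can detect 0 errors, correct 0 errors

1


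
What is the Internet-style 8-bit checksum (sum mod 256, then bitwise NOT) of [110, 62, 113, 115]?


Sum = 400 mod 256 = 144
Complement = 111

111


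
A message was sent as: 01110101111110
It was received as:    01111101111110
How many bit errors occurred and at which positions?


XOR: 00001000000000

1 error(s) at position(s): 4


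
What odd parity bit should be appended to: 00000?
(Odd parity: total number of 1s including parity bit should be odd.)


Number of 1s in data: 0
Parity bit: 1

1


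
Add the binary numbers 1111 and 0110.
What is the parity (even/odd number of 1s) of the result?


1111 = 15
0110 = 6
Sum = 21 = 10101
1s count = 3

odd parity (3 ones in 10101)


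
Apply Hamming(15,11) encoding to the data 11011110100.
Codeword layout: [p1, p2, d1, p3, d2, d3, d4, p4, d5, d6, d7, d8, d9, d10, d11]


Parity bits: p1=0, p2=0, p3=1, p4=0

001110101110100


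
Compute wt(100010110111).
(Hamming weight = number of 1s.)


Counting 1s in 100010110111

7


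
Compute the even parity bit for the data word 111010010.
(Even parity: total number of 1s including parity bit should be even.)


Number of 1s in data: 5
Parity bit: 1

1


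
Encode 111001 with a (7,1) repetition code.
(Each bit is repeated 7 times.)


Each bit -> 7 copies

111111111111111111111000000000000001111111


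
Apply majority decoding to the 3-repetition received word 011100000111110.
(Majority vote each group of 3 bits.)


Groups: 011, 100, 000, 111, 110
Majority votes: 10011

10011


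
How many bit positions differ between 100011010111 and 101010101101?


XOR: 001001111010
Count of 1s: 6

6


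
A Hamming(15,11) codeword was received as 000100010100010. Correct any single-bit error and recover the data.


Syndrome = 8: error at position 8

Data: 00000100010 (corrected bit 8)


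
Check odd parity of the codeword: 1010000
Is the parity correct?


Number of 1s: 2

No, parity error (2 ones)


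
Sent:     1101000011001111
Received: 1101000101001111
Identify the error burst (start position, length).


XOR: 0000000110000000

Burst at position 7, length 2


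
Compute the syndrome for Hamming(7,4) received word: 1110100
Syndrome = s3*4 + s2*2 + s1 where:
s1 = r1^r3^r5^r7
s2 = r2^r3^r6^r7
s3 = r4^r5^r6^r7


s1=1, s2=0, s3=1

Syndrome = 5 (error at position 5)


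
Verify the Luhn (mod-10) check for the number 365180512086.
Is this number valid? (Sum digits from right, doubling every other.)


Luhn sum = 40
40 mod 10 = 0

Valid (Luhn sum mod 10 = 0)


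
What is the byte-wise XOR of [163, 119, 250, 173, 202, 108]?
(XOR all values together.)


XOR chain: 163 ^ 119 ^ 250 ^ 173 ^ 202 ^ 108 = 37

37


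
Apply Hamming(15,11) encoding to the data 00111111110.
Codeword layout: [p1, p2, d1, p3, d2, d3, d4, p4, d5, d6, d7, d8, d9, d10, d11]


Parity bits: p1=0, p2=1, p3=1, p4=0

010101101111110


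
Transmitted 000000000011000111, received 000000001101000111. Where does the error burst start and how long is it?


XOR: 000000001110000000

Burst at position 8, length 3


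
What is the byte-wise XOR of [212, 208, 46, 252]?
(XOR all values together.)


XOR chain: 212 ^ 208 ^ 46 ^ 252 = 214

214


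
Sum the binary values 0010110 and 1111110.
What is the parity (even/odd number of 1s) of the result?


0010110 = 22
1111110 = 126
Sum = 148 = 10010100
1s count = 3

odd parity (3 ones in 10010100)


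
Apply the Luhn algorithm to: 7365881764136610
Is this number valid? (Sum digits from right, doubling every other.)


Luhn sum = 63
63 mod 10 = 3

Invalid (Luhn sum mod 10 = 3)


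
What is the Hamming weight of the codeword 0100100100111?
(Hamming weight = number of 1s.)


Counting 1s in 0100100100111

6


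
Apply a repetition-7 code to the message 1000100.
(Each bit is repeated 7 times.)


Each bit -> 7 copies

1111111000000000000000000000111111100000000000000


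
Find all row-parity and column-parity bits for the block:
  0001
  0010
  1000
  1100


Row parities: 1110
Column parities: 0111

Row P: 1110, Col P: 0111, Corner: 1
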